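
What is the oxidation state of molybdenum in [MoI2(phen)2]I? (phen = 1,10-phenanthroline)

+3

1 iodide outside the brackets (-1 each) → the complex ion is 1+.
Ligand charges: 2×I = -2; 2×phen neutral; sum -2.
Mo + (-2) = 1+ ⇒ Mo is +3.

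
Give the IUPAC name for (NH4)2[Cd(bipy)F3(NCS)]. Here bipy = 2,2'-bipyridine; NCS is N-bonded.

ammonium (2,2'-bipyridine)trifluoroisothiocyanatocadmate(II)

The 2 ammonium counter-ions carry a total charge of +2, so each complex ion is 2−.
Ligand charges: 3×fluoro (-1 each), 1×2,2'-bipyridine (neutral), 1×isothiocyanato (-1 each); total -4. So Cd + (-4) = 2−, giving Cd = +2.
Ligands are named alphabetically: bipyridine before fluoro before isothiocyanato.
The complex ion is anionic, so cadmium takes the -ate form cadmate(II).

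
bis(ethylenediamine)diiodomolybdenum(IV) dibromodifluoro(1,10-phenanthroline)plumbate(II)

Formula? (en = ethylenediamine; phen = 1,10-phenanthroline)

Cation [Mo…]: ligand charges -2, Mo(IV) ⇒ ion charge 2+.
Anion [Pb…]: ligand charges -4, Pb(II) ⇒ ion charge 2−.

[Mo(en)2I2][PbBr2F2(phen)]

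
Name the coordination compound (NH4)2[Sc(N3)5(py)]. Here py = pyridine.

ammonium pentaazido(pyridine)scandate(III)

The 2 ammonium counter-ions carry a total charge of +2, so each complex ion is 2−.
Ligand charges: 1×pyridine (neutral), 5×azido (-1 each); total -5. So Sc + (-5) = 2−, giving Sc = +3.
Ligands are named alphabetically: azido before pyridine.
The complex ion is anionic, so scandium takes the -ate form scandate(III).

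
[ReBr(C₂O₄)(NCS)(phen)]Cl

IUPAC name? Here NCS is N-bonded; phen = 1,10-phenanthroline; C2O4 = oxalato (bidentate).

bromoisothiocyanatooxalato(1,10-phenanthroline)rhenium(V) chloride

The 1 chloride counter-ion carries a total charge of -1, so each complex ion is 1+.
Ligand charges: 1×isothiocyanato (-1 each), 1×1,10-phenanthroline (neutral), 1×bromo (-1 each), 1×oxalato (-2 each); total -4. So Re + (-4) = 1+, giving Re = +5.
Ligands are named alphabetically: bromo before isothiocyanato before oxalato before phenanthroline.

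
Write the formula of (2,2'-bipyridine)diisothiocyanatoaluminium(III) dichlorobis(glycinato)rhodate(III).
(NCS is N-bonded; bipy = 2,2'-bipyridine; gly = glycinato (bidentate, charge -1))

Cation [Al…]: ligand charges -2, Al(III) ⇒ ion charge 1+.
Anion [Rh…]: ligand charges -4, Rh(III) ⇒ ion charge 1−.
One 1+ cation balances one 1− anion.

[Al(bipy)(NCS)2][RhCl2(gly)2]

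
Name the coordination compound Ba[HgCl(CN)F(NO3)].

The 1 barium counter-ion carries a total charge of +2, so each complex ion is 2−.
Ligand charges: 1×fluoro (-1 each), 1×nitrato (-1 each), 1×cyano (-1 each), 1×chloro (-1 each); total -4. So Hg + (-4) = 2−, giving Hg = +2.
The complex ion is anionic, so mercury takes the -ate form mercurate(II).

barium chlorocyanofluoronitratomercurate(II)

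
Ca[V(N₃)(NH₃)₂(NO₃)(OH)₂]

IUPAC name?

calcium diammineazidodihydroxonitratovanadate(II)

The 1 calcium counter-ion carries a total charge of +2, so each complex ion is 2−.
Ligand charges: 1×azido (-1 each), 2×hydroxo (-1 each), 1×nitrato (-1 each), 2×ammine (neutral); total -4. So V + (-4) = 2−, giving V = +2.
The complex ion is anionic, so vanadium takes the -ate form vanadate(II).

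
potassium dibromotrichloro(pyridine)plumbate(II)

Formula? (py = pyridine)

K3[PbBr2Cl3(py)]

Ligands: 3 chloro (Cl, -1), 2 bromo (Br, -1), 1 pyridine (py, neutral). Ligand charge sum = -5.
Charge balance with potassium (+1) requires 1 complex ion per 3 potassium.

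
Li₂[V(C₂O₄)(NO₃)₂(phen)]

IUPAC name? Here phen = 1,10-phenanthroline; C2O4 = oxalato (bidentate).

The 2 lithium counter-ions carry a total charge of +2, so each complex ion is 2−.
Ligand charges: 1×1,10-phenanthroline (neutral), 2×nitrato (-1 each), 1×oxalato (-2 each); total -4. So V + (-4) = 2−, giving V = +2.
Ligands are named alphabetically: nitrato before oxalato before phenanthroline.
The complex ion is anionic, so vanadium takes the -ate form vanadate(II).

lithium dinitratooxalato(1,10-phenanthroline)vanadate(II)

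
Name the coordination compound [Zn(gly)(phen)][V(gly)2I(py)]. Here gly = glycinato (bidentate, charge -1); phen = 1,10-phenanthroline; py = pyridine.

(glycinato)(1,10-phenanthroline)zinc(II) bis(glycinato)iodo(pyridine)vanadate(II)

Zinc is always +2 in its complexes; the cation's ligand charges sum to -1, so the complex cation is 1+.
A 1:1 salt means the anion carries the equal and opposite charge, 1−.
Anion: ligand charges sum to -3; for the ion to be 1−, V = +2.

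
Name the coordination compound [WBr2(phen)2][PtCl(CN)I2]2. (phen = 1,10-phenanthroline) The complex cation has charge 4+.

dibromobis(1,10-phenanthroline)tungsten(VI) chlorocyanodiiodoplatinate(II)

The complex cation is given as 4+; its ligand charges sum to -2, so W = +6.
With 2 anions per cation, each anion must be 4/2 = 2−.
Anion: ligand charges sum to -4; for the ion to be 2−, Pt = +2.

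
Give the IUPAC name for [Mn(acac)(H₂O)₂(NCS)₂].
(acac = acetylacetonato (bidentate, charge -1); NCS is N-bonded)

(acetylacetonato)diaquadiisothiocyanatomanganese(III)

There is no counter-ion, so the complex is neutral overall.
Ligand charges: 2×aqua (neutral), 1×acetylacetonato (-1 each), 2×isothiocyanato (-1 each); total -3. So Mn + (-3) = 0, giving Mn = +3.
Ligands are named alphabetically: acetylacetonato before aqua before isothiocyanato.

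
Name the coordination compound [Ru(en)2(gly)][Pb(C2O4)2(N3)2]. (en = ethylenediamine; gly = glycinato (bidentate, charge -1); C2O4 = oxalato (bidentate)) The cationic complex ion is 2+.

Both ions are complex: the cation is named first with the plain metal name, the anion second with the -ate form; each ion's ligands are alphabetised independently.
The complex cation is given as 2+; its ligand charges sum to -1, so Ru = +3.
A 1:1 salt means the anion carries the equal and opposite charge, 2−.
Anion: ligand charges sum to -6; for the ion to be 2−, Pb = +4.

bis(ethylenediamine)(glycinato)ruthenium(III) diazidodioxalatoplumbate(IV)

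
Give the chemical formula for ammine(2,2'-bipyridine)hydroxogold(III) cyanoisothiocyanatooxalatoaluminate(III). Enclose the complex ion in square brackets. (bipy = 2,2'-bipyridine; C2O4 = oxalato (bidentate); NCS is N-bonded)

Cation [Au…]: ligand charges -1, Au(III) ⇒ ion charge 2+.
Anion [Al…]: ligand charges -4, Al(III) ⇒ ion charge 1−.
One 2+ cation requires 2 of the 1− anion.

[Au(bipy)(NH3)(OH)][Al(C2O4)(CN)(NCS)]2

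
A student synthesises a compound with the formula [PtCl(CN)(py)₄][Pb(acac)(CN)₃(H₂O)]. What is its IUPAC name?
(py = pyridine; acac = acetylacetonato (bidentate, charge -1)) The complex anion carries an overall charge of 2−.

chlorocyanotetrakis(pyridine)platinum(IV) (acetylacetonato)aquatricyanoplumbate(II)

The complex anion is given as 2−; its ligand charges sum to -4, so Pb = +2.
A 1:1 salt means the cation carries the equal and opposite charge, 2+.
Cation: ligand charges sum to -2; for the ion to be 2+, Pt = +4.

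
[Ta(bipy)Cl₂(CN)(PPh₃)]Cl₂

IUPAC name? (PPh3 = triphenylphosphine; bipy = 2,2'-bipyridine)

(2,2'-bipyridine)dichlorocyano(triphenylphosphine)tantalum(V) chloride

The 2 chloride counter-ions carry a total charge of -2, so each complex ion is 2+.
Ligand charges: 1×cyano (-1 each), 1×triphenylphosphine (neutral), 1×2,2'-bipyridine (neutral), 2×chloro (-1 each); total -3. So Ta + (-3) = 2+, giving Ta = +5.
Ligands are named alphabetically: bipyridine before chloro before cyano before triphenylphosphine.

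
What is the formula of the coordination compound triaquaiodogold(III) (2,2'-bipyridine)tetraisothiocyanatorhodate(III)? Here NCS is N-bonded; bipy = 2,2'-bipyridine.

Cation [Au…]: ligand charges -1, Au(III) ⇒ ion charge 2+.
Anion [Rh…]: ligand charges -4, Rh(III) ⇒ ion charge 1−.
One 2+ cation requires 2 of the 1− anion.

[Au(H2O)3I][Rh(bipy)(NCS)4]2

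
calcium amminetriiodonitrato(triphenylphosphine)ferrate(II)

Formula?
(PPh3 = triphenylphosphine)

Ca[FeI3(NH3)(NO3)(PPh3)]

Ligands: 3 iodo (I, -1), 1 ammine (NH3, neutral), 1 nitrato (NO3, -1), 1 triphenylphosphine (PPh3, neutral). Ligand charge sum = -4.
With Fe in oxidation state +2, the complex ion is [Fe...]^2−.
Charge balance with calcium (+2) requires 1 complex ion per 1 calcium.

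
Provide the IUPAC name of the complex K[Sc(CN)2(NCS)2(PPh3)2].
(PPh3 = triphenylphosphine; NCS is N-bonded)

potassium dicyanodiisothiocyanatobis(triphenylphosphine)scandate(III)

The 1 potassium counter-ion carries a total charge of +1, so each complex ion is 1−.
Ligand charges: 2×triphenylphosphine (neutral), 2×isothiocyanato (-1 each), 2×cyano (-1 each); total -4. So Sc + (-4) = 1−, giving Sc = +3.
Ligands are named alphabetically: cyano before isothiocyanato before triphenylphosphine.
The complex ion is anionic, so scandium takes the -ate form scandate(III).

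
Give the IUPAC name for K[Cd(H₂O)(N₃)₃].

potassium aquatriazidocadmate(II)

The 1 potassium counter-ion carries a total charge of +1, so each complex ion is 1−.
Ligand charges: 1×aqua (neutral), 3×azido (-1 each); total -3. So Cd + (-3) = 1−, giving Cd = +2.
The complex ion is anionic, so cadmium takes the -ate form cadmate(II).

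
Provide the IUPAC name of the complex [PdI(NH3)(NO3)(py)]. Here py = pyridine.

There is no counter-ion, so the complex is neutral overall.
Ligand charges: 1×nitrato (-1 each), 1×iodo (-1 each), 1×pyridine (neutral), 1×ammine (neutral); total -2. So Pd + (-2) = 0, giving Pd = +2.
Ligands are named alphabetically: ammine before iodo before nitrato before pyridine.

ammineiodonitrato(pyridine)palladium(II)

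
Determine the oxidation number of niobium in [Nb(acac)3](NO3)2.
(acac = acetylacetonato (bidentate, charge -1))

2 nitrate outside the brackets (-1 each) → the complex ion is 2+.
Ligand charges: 3×acac = -3; sum -3.
Nb + (-3) = 2+ ⇒ Nb is +5.

+5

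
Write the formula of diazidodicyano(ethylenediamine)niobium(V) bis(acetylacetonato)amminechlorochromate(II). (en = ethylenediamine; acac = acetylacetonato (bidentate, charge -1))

Cation [Nb…]: ligand charges -4, Nb(V) ⇒ ion charge 1+.
Anion [Cr…]: ligand charges -3, Cr(II) ⇒ ion charge 1−.

[Nb(CN)2(en)(N3)2][Cr(acac)2Cl(NH3)]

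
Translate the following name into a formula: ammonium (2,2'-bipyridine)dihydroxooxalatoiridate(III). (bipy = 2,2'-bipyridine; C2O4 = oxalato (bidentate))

NH4[Ir(bipy)(C2O4)(OH)2]

Ligands: 1 2,2'-bipyridine (bipy, neutral), 2 hydroxo (OH, -1), 1 oxalato (C2O4, -2). Ligand charge sum = -4.
Charge balance with ammonium (+1) requires 1 complex ion per 1 ammonium.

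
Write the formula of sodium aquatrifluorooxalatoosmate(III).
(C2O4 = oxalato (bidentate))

Ligands: 3 fluoro (F, -1), 1 aqua (H2O, neutral), 1 oxalato (C2O4, -2). Ligand charge sum = -5.
Charge balance with sodium (+1) requires 1 complex ion per 2 sodium.

Na2[Os(C2O4)F3(H2O)]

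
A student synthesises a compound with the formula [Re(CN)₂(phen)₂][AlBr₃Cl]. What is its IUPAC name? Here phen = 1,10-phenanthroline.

Both ions are complex: the cation is named first with the plain metal name, the anion second with the -ate form; each ion's ligands are alphabetised independently.
Aluminium is always +3 in its complexes; the anion's ligand charges sum to -4, so the complex anion is 1−.
A 1:1 salt means the cation carries the equal and opposite charge, 1+.
Cation: ligand charges sum to -2; for the ion to be 1+, Re = +3.

dicyanobis(1,10-phenanthroline)rhenium(III) tribromochloroaluminate(III)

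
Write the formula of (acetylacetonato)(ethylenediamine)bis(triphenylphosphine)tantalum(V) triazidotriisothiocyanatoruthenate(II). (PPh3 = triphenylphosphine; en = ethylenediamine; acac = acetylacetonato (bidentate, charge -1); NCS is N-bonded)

Cation [Ta…]: ligand charges -1, Ta(V) ⇒ ion charge 4+.
Anion [Ru…]: ligand charges -6, Ru(II) ⇒ ion charge 4−.

[Ta(acac)(en)(PPh3)2][Ru(N3)3(NCS)3]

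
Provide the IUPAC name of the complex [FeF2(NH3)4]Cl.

tetraamminedifluoroiron(III) chloride

The 1 chloride counter-ion carries a total charge of -1, so each complex ion is 1+.
Ligand charges: 2×fluoro (-1 each), 4×ammine (neutral); total -2. So Fe + (-2) = 1+, giving Fe = +3.
Ligands are named alphabetically: ammine before fluoro.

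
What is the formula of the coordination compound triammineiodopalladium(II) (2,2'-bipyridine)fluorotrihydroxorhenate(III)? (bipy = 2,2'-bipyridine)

[PdI(NH3)3][Re(bipy)F(OH)3]

Cation [Pd…]: ligand charges -1, Pd(II) ⇒ ion charge 1+.
Anion [Re…]: ligand charges -4, Re(III) ⇒ ion charge 1−.
One 1+ cation balances one 1− anion.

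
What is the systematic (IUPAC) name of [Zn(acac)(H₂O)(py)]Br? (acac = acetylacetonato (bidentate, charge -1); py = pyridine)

(acetylacetonato)aqua(pyridine)zinc(II) bromide

The 1 bromide counter-ion carries a total charge of -1, so each complex ion is 1+.
Ligand charges: 1×aqua (neutral), 1×acetylacetonato (-1 each), 1×pyridine (neutral); total -1. So Zn + (-1) = 1+, giving Zn = +2.
Ligands are named alphabetically: acetylacetonato before aqua before pyridine.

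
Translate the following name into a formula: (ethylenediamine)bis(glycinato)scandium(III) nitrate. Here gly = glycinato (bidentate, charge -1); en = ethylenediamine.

[Sc(en)(gly)2]NO3

Ligands: 2 glycinato (gly, -1), 1 ethylenediamine (en, neutral). Ligand charge sum = -2.
With Sc in oxidation state +3, the complex ion is [Sc...]^1+.
Charge balance with nitrate (-1) requires 1 complex ion per 1 nitrate.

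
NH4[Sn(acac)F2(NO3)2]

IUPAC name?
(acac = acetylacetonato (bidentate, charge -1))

The 1 ammonium counter-ion carries a total charge of +1, so each complex ion is 1−.
Ligand charges: 1×acetylacetonato (-1 each), 2×nitrato (-1 each), 2×fluoro (-1 each); total -5. So Sn + (-5) = 1−, giving Sn = +4.
Ligands are named alphabetically: acetylacetonato before fluoro before nitrato.
The complex ion is anionic, so tin takes the -ate form stannate(IV).

ammonium (acetylacetonato)difluorodinitratostannate(IV)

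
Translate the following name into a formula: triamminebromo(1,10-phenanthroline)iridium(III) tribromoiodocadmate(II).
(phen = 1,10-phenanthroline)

[IrBr(NH3)3(phen)][CdBr3I]

Cation [Ir…]: ligand charges -1, Ir(III) ⇒ ion charge 2+.
Anion [Cd…]: ligand charges -4, Cd(II) ⇒ ion charge 2−.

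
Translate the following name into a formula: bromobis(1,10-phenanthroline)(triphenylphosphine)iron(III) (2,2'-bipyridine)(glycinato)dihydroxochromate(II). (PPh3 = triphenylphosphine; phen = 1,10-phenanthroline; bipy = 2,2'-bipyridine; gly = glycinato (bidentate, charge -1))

[FeBr(phen)2(PPh3)][Cr(bipy)(gly)(OH)2]2

Cation [Fe…]: ligand charges -1, Fe(III) ⇒ ion charge 2+.
Anion [Cr…]: ligand charges -3, Cr(II) ⇒ ion charge 1−.
One 2+ cation requires 2 of the 1− anion.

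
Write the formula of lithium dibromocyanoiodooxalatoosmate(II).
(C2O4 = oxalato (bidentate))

Ligands: 1 cyano (CN, -1), 1 iodo (I, -1), 2 bromo (Br, -1), 1 oxalato (C2O4, -2). Ligand charge sum = -6.
With Os in oxidation state +2, the complex ion is [Os...]^4−.
Charge balance with lithium (+1) requires 1 complex ion per 4 lithium.

Li4[OsBr2(C2O4)(CN)I]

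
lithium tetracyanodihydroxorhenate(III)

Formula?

Ligands: 4 cyano (CN, -1), 2 hydroxo (OH, -1). Ligand charge sum = -6.
Charge balance with lithium (+1) requires 1 complex ion per 3 lithium.

Li3[Re(CN)4(OH)2]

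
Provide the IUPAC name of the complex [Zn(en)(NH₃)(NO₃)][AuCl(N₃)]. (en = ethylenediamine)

ammine(ethylenediamine)nitratozinc(II) azidochloroaurate(I)

Both ions are complex: the cation is named first with the plain metal name, the anion second with the -ate form; each ion's ligands are alphabetised independently.
Zinc is always +2 in its complexes; the cation's ligand charges sum to -1, so the complex cation is 1+.
A 1:1 salt means the anion carries the equal and opposite charge, 1−.
Anion: ligand charges sum to -2; for the ion to be 1−, Au = +1.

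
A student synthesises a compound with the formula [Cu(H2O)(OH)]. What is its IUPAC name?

There is no counter-ion, so the complex is neutral overall.
Ligand charges: 1×hydroxo (-1 each), 1×aqua (neutral); total -1. So Cu + (-1) = 0, giving Cu = +1.
Ligands are named alphabetically: aqua before hydroxo.

aquahydroxocopper(I)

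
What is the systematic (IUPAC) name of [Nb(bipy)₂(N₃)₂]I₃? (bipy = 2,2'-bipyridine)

The 3 iodide counter-ions carry a total charge of -3, so each complex ion is 3+.
Ligand charges: 2×2,2'-bipyridine (neutral), 2×azido (-1 each); total -2. So Nb + (-2) = 3+, giving Nb = +5.
Ligands are named alphabetically: azido before bipyridine.

diazidobis(2,2'-bipyridine)niobium(V) iodide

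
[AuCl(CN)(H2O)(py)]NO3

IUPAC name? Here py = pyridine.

The 1 nitrate counter-ion carries a total charge of -1, so each complex ion is 1+.
Ligand charges: 1×cyano (-1 each), 1×pyridine (neutral), 1×aqua (neutral), 1×chloro (-1 each); total -2. So Au + (-2) = 1+, giving Au = +3.
Ligands are named alphabetically: aqua before chloro before cyano before pyridine.

aquachlorocyano(pyridine)gold(III) nitrate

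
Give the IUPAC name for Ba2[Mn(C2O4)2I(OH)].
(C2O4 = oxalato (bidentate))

barium hydroxoiododioxalatomanganate(II)

The 2 barium counter-ions carry a total charge of +4, so each complex ion is 4−.
Ligand charges: 1×hydroxo (-1 each), 1×iodo (-1 each), 2×oxalato (-2 each); total -6. So Mn + (-6) = 4−, giving Mn = +2.
The complex ion is anionic, so manganese takes the -ate form manganate(II).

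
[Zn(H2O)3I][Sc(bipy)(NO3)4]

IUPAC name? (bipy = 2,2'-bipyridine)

Scandium is always +3 in its complexes; the anion's ligand charges sum to -4, so the complex anion is 1−.
A 1:1 salt means the cation carries the equal and opposite charge, 1+.
Cation: ligand charges sum to -1; for the ion to be 1+, Zn = +2.

triaquaiodozinc(II) (2,2'-bipyridine)tetranitratoscandate(III)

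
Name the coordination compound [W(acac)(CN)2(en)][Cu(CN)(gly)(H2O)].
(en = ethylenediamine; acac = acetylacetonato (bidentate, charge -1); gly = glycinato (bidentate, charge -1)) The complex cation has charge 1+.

Both ions are complex: the cation is named first with the plain metal name, the anion second with the -ate form; each ion's ligands are alphabetised independently.
The complex cation is given as 1+; its ligand charges sum to -3, so W = +4.
A 1:1 salt means the anion carries the equal and opposite charge, 1−.
Anion: ligand charges sum to -2; for the ion to be 1−, Cu = +1.

(acetylacetonato)dicyano(ethylenediamine)tungsten(IV) aquacyano(glycinato)cuprate(I)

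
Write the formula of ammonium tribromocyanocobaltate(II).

Ligands: 1 cyano (CN, -1), 3 bromo (Br, -1). Ligand charge sum = -4.
With Co in oxidation state +2, the complex ion is [Co...]^2−.
Charge balance with ammonium (+1) requires 1 complex ion per 2 ammonium.

(NH4)2[CoBr3(CN)]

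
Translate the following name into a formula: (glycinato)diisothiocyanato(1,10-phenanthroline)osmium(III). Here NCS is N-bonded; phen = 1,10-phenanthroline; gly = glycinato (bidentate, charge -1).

[Os(gly)(NCS)2(phen)]

Ligands: 2 isothiocyanato (NCS, -1), 1 1,10-phenanthroline (phen, neutral), 1 glycinato (gly, -1). Ligand charge sum = -3.
With Os in oxidation state +3, the complex ion is [Os...].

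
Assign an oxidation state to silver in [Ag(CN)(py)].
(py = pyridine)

No counter-ion: the bracketed complex is neutral.
Ligand charges: 1×py neutral; 1×CN = -1; sum -1.
Ag + (-1) = 0 ⇒ Ag is +1.

+1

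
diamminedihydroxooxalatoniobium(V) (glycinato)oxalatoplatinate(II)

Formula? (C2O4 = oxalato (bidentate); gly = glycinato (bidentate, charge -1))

[Nb(C2O4)(NH3)2(OH)2][Pt(C2O4)(gly)]

Cation [Nb…]: ligand charges -4, Nb(V) ⇒ ion charge 1+.
Anion [Pt…]: ligand charges -3, Pt(II) ⇒ ion charge 1−.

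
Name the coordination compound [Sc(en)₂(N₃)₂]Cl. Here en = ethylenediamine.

The 1 chloride counter-ion carries a total charge of -1, so each complex ion is 1+.
Ligand charges: 2×ethylenediamine (neutral), 2×azido (-1 each); total -2. So Sc + (-2) = 1+, giving Sc = +3.
Ligands are named alphabetically: azido before ethylenediamine.

diazidobis(ethylenediamine)scandium(III) chloride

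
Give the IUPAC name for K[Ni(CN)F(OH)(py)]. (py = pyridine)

The 1 potassium counter-ion carries a total charge of +1, so each complex ion is 1−.
Ligand charges: 1×hydroxo (-1 each), 1×cyano (-1 each), 1×fluoro (-1 each), 1×pyridine (neutral); total -3. So Ni + (-3) = 1−, giving Ni = +2.
Ligands are named alphabetically: cyano before fluoro before hydroxo before pyridine.
The complex ion is anionic, so nickel takes the -ate form nickelate(II).

potassium cyanofluorohydroxo(pyridine)nickelate(II)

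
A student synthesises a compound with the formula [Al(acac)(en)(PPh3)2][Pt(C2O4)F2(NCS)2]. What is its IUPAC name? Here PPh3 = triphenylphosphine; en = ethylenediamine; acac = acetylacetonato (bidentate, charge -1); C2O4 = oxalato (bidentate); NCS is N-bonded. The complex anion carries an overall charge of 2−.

Both ions are complex: the cation is named first with the plain metal name, the anion second with the -ate form; each ion's ligands are alphabetised independently.
The complex anion is given as 2−; its ligand charges sum to -6, so Pt = +4.
A 1:1 salt means the cation carries the equal and opposite charge, 2+.
Cation: ligand charges sum to -1; for the ion to be 2+, Al = +3.

(acetylacetonato)(ethylenediamine)bis(triphenylphosphine)aluminium(III) difluorodiisothiocyanatooxalatoplatinate(IV)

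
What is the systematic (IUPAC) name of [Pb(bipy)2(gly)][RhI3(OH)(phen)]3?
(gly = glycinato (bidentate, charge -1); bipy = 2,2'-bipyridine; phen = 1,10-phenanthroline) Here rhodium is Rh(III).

bis(2,2'-bipyridine)(glycinato)lead(IV) hydroxotriiodo(1,10-phenanthroline)rhodate(III)

Rh is given as +3; the anion's ligand charges sum to -4, so the complex anion is 1−.
With 3 anions per cation, the cation must be 3×1 = 3+.
Cation: ligand charges sum to -1; for the ion to be 3+, Pb = +4.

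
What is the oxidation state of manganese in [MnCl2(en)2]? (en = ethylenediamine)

No counter-ion: the bracketed complex is neutral.
Ligand charges: 2×Cl = -2; 2×en neutral; sum -2.
Mn + (-2) = 0 ⇒ Mn is +2.

+2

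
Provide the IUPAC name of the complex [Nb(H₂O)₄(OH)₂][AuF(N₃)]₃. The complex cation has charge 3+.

The complex cation is given as 3+; its ligand charges sum to -2, so Nb = +5.
With 3 anions per cation, each anion must be 3/3 = 1−.
Anion: ligand charges sum to -2; for the ion to be 1−, Au = +1.

tetraaquadihydroxoniobium(V) azidofluoroaurate(I)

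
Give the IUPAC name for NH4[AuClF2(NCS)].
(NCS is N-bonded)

ammonium chlorodifluoroisothiocyanatoaurate(III)

The 1 ammonium counter-ion carries a total charge of +1, so each complex ion is 1−.
Ligand charges: 2×fluoro (-1 each), 1×chloro (-1 each), 1×isothiocyanato (-1 each); total -4. So Au + (-4) = 1−, giving Au = +3.
The complex ion is anionic, so gold takes the -ate form aurate(III).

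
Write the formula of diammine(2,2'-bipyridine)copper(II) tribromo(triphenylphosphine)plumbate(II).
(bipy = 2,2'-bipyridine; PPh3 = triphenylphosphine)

[Cu(bipy)(NH3)2][PbBr3(PPh3)]2

Cation [Cu…]: ligand charges 0, Cu(II) ⇒ ion charge 2+.
Anion [Pb…]: ligand charges -3, Pb(II) ⇒ ion charge 1−.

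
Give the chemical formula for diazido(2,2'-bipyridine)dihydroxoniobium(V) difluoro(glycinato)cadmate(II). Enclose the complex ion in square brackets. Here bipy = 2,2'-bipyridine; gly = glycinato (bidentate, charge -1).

Cation [Nb…]: ligand charges -4, Nb(V) ⇒ ion charge 1+.
Anion [Cd…]: ligand charges -3, Cd(II) ⇒ ion charge 1−.

[Nb(bipy)(N3)2(OH)2][CdF2(gly)]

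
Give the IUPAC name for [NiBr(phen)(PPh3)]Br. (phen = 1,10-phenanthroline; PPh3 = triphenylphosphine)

bromo(1,10-phenanthroline)(triphenylphosphine)nickel(II) bromide

The 1 bromide counter-ion carries a total charge of -1, so each complex ion is 1+.
Ligand charges: 1×1,10-phenanthroline (neutral), 1×bromo (-1 each), 1×triphenylphosphine (neutral); total -1. So Ni + (-1) = 1+, giving Ni = +2.
Ligands are named alphabetically: bromo before phenanthroline before triphenylphosphine.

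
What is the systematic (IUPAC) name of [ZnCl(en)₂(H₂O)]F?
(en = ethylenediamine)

aquachlorobis(ethylenediamine)zinc(II) fluoride

The 1 fluoride counter-ion carries a total charge of -1, so each complex ion is 1+.
Ligand charges: 1×chloro (-1 each), 2×ethylenediamine (neutral), 1×aqua (neutral); total -1. So Zn + (-1) = 1+, giving Zn = +2.
Ligands are named alphabetically: aqua before chloro before ethylenediamine.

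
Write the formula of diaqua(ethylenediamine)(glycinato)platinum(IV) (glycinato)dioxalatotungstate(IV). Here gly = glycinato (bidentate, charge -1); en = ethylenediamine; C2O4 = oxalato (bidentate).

[Pt(en)(gly)(H2O)2][W(C2O4)2(gly)]3

Cation [Pt…]: ligand charges -1, Pt(IV) ⇒ ion charge 3+.
Anion [W…]: ligand charges -5, W(IV) ⇒ ion charge 1−.
One 3+ cation requires 3 of the 1− anion.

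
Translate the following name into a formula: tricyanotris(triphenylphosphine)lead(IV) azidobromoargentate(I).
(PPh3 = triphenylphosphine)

[Pb(CN)3(PPh3)3][AgBr(N3)]

Cation [Pb…]: ligand charges -3, Pb(IV) ⇒ ion charge 1+.
Anion [Ag…]: ligand charges -2, Ag(I) ⇒ ion charge 1−.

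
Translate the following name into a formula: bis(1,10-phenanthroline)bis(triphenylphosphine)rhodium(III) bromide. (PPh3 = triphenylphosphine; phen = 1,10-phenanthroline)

Ligands: 2 triphenylphosphine (PPh3, neutral), 2 1,10-phenanthroline (phen, neutral). Ligand charge sum = 0.
With Rh in oxidation state +3, the complex ion is [Rh...]^3+.
Charge balance with bromide (-1) requires 1 complex ion per 3 bromide.

[Rh(phen)2(PPh3)2]Br3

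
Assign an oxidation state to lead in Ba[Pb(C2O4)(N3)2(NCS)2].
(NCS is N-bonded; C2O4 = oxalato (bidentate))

1 barium outside the brackets (+2 each) → the complex ion is 2−.
Ligand charges: 2×NCS = -2; 1×C2O4 = -2; 2×N3 = -2; sum -6.
Pb + (-6) = 2− ⇒ Pb is +4.

+4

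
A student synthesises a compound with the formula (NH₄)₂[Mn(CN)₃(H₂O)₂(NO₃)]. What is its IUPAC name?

ammonium diaquatricyanonitratomanganate(II)

The 2 ammonium counter-ions carry a total charge of +2, so each complex ion is 2−.
Ligand charges: 1×nitrato (-1 each), 3×cyano (-1 each), 2×aqua (neutral); total -4. So Mn + (-4) = 2−, giving Mn = +2.
Ligands are named alphabetically: aqua before cyano before nitrato.
The complex ion is anionic, so manganese takes the -ate form manganate(II).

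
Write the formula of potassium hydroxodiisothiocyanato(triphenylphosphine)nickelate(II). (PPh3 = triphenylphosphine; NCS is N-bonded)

Ligands: 1 triphenylphosphine (PPh3, neutral), 1 hydroxo (OH, -1), 2 isothiocyanato (NCS, -1). Ligand charge sum = -3.
With Ni in oxidation state +2, the complex ion is [Ni...]^1−.
Charge balance with potassium (+1) requires 1 complex ion per 1 potassium.

K[Ni(NCS)2(OH)(PPh3)]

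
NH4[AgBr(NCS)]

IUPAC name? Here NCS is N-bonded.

ammonium bromoisothiocyanatoargentate(I)

The 1 ammonium counter-ion carries a total charge of +1, so each complex ion is 1−.
Ligand charges: 1×bromo (-1 each), 1×isothiocyanato (-1 each); total -2. So Ag + (-2) = 1−, giving Ag = +1.
Ligands are named alphabetically: bromo before isothiocyanato.
The complex ion is anionic, so silver takes the -ate form argentate(I).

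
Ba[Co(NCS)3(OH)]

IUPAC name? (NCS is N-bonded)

barium hydroxotriisothiocyanatocobaltate(II)

The 1 barium counter-ion carries a total charge of +2, so each complex ion is 2−.
Ligand charges: 3×isothiocyanato (-1 each), 1×hydroxo (-1 each); total -4. So Co + (-4) = 2−, giving Co = +2.
Ligands are named alphabetically: hydroxo before isothiocyanato.
The complex ion is anionic, so cobalt takes the -ate form cobaltate(II).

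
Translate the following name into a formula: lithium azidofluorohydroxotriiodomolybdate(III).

Ligands: 1 hydroxo (OH, -1), 1 azido (N3, -1), 1 fluoro (F, -1), 3 iodo (I, -1). Ligand charge sum = -6.
With Mo in oxidation state +3, the complex ion is [Mo...]^3−.
Charge balance with lithium (+1) requires 1 complex ion per 3 lithium.

Li3[MoFI3(N3)(OH)]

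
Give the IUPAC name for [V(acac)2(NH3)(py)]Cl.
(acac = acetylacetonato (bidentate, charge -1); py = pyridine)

bis(acetylacetonato)ammine(pyridine)vanadium(III) chloride

The 1 chloride counter-ion carries a total charge of -1, so each complex ion is 1+.
Ligand charges: 1×ammine (neutral), 2×acetylacetonato (-1 each), 1×pyridine (neutral); total -2. So V + (-2) = 1+, giving V = +3.
Ligands are named alphabetically: acetylacetonato before ammine before pyridine.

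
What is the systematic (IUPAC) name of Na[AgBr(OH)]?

The 1 sodium counter-ion carries a total charge of +1, so each complex ion is 1−.
Ligand charges: 1×hydroxo (-1 each), 1×bromo (-1 each); total -2. So Ag + (-2) = 1−, giving Ag = +1.
The complex ion is anionic, so silver takes the -ate form argentate(I).

sodium bromohydroxoargentate(I)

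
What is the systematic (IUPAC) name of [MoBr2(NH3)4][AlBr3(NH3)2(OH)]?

tetraamminedibromomolybdenum(III) diamminetribromohydroxoaluminate(III)

Both ions are complex: the cation is named first with the plain metal name, the anion second with the -ate form; each ion's ligands are alphabetised independently.
Aluminium is always +3 in its complexes; the anion's ligand charges sum to -4, so the complex anion is 1−.
A 1:1 salt means the cation carries the equal and opposite charge, 1+.
Cation: ligand charges sum to -2; for the ion to be 1+, Mo = +3.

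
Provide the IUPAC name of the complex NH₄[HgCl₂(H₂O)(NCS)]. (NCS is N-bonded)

The 1 ammonium counter-ion carries a total charge of +1, so each complex ion is 1−.
Ligand charges: 1×isothiocyanato (-1 each), 1×aqua (neutral), 2×chloro (-1 each); total -3. So Hg + (-3) = 1−, giving Hg = +2.
Ligands are named alphabetically: aqua before chloro before isothiocyanato.
The complex ion is anionic, so mercury takes the -ate form mercurate(II).

ammonium aquadichloroisothiocyanatomercurate(II)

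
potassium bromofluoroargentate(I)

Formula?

K[AgBrF]

Ligands: 1 bromo (Br, -1), 1 fluoro (F, -1). Ligand charge sum = -2.
With Ag in oxidation state +1, the complex ion is [Ag...]^1−.
Charge balance with potassium (+1) requires 1 complex ion per 1 potassium.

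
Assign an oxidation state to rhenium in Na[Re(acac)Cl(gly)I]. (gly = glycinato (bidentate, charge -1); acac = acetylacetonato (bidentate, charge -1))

+3

1 sodium outside the brackets (+1 each) → the complex ion is 1−.
Ligand charges: 1×Cl = -1; 1×I = -1; 1×gly = -1; 1×acac = -1; sum -4.
Re + (-4) = 1− ⇒ Re is +3.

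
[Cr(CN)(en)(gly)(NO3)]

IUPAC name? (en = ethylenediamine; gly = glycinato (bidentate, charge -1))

cyano(ethylenediamine)(glycinato)nitratochromium(III)

There is no counter-ion, so the complex is neutral overall.
Ligand charges: 1×cyano (-1 each), 1×ethylenediamine (neutral), 1×glycinato (-1 each), 1×nitrato (-1 each); total -3. So Cr + (-3) = 0, giving Cr = +3.
Ligands are named alphabetically: cyano before ethylenediamine before glycinato before nitrato.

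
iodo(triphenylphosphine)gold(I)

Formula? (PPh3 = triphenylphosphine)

Ligands: 1 iodo (I, -1), 1 triphenylphosphine (PPh3, neutral). Ligand charge sum = -1.
With Au in oxidation state +1, the complex ion is [Au...].

[AuI(PPh3)]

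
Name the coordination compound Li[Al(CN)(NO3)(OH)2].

lithium cyanodihydroxonitratoaluminate(III)

The 1 lithium counter-ion carries a total charge of +1, so each complex ion is 1−.
Ligand charges: 1×cyano (-1 each), 2×hydroxo (-1 each), 1×nitrato (-1 each); total -4. So Al + (-4) = 1−, giving Al = +3.
Ligands are named alphabetically: cyano before hydroxo before nitrato.
The complex ion is anionic, so aluminium takes the -ate form aluminate(III).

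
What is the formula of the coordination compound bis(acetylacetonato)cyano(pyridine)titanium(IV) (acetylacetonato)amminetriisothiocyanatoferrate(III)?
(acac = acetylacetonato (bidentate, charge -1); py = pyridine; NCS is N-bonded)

Cation [Ti…]: ligand charges -3, Ti(IV) ⇒ ion charge 1+.
Anion [Fe…]: ligand charges -4, Fe(III) ⇒ ion charge 1−.
One 1+ cation balances one 1− anion.

[Ti(acac)2(CN)(py)][Fe(acac)(NCS)3(NH3)]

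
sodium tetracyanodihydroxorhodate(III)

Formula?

Na3[Rh(CN)4(OH)2]

Ligands: 4 cyano (CN, -1), 2 hydroxo (OH, -1). Ligand charge sum = -6.
Charge balance with sodium (+1) requires 1 complex ion per 3 sodium.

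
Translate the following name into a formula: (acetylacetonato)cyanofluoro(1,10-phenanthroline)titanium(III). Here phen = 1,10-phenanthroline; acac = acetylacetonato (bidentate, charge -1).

[Ti(acac)(CN)F(phen)]

Ligands: 1 1,10-phenanthroline (phen, neutral), 1 acetylacetonato (acac, -1), 1 cyano (CN, -1), 1 fluoro (F, -1). Ligand charge sum = -3.
With Ti in oxidation state +3, the complex ion is [Ti...].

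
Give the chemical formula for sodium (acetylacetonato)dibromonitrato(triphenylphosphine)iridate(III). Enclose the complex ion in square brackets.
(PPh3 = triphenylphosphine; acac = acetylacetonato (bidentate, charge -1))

Ligands: 1 triphenylphosphine (PPh3, neutral), 1 acetylacetonato (acac, -1), 2 bromo (Br, -1), 1 nitrato (NO3, -1). Ligand charge sum = -4.
With Ir in oxidation state +3, the complex ion is [Ir...]^1−.
Charge balance with sodium (+1) requires 1 complex ion per 1 sodium.

Na[Ir(acac)Br2(NO3)(PPh3)]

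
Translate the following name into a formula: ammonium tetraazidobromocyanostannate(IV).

(NH4)2[SnBr(CN)(N3)4]

Ligands: 4 azido (N3, -1), 1 cyano (CN, -1), 1 bromo (Br, -1). Ligand charge sum = -6.
With Sn in oxidation state +4, the complex ion is [Sn...]^2−.
Charge balance with ammonium (+1) requires 1 complex ion per 2 ammonium.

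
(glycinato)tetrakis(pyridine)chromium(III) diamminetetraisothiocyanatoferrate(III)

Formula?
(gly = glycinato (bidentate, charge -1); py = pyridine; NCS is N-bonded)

Cation [Cr…]: ligand charges -1, Cr(III) ⇒ ion charge 2+.
Anion [Fe…]: ligand charges -4, Fe(III) ⇒ ion charge 1−.
One 2+ cation requires 2 of the 1− anion.

[Cr(gly)(py)4][Fe(NCS)4(NH3)2]2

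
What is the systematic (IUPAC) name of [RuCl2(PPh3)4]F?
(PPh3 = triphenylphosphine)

dichlorotetrakis(triphenylphosphine)ruthenium(III) fluoride

The 1 fluoride counter-ion carries a total charge of -1, so each complex ion is 1+.
Ligand charges: 2×chloro (-1 each), 4×triphenylphosphine (neutral); total -2. So Ru + (-2) = 1+, giving Ru = +3.
Ligands are named alphabetically: chloro before triphenylphosphine.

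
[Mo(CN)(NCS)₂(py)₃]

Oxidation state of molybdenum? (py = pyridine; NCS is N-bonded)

No counter-ion: the bracketed complex is neutral.
Ligand charges: 3×py neutral; 1×CN = -1; 2×NCS = -2; sum -3.
Mo + (-3) = 0 ⇒ Mo is +3.

+3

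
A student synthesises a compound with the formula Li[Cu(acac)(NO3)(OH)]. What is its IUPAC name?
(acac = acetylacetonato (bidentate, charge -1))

lithium (acetylacetonato)hydroxonitratocuprate(II)

The 1 lithium counter-ion carries a total charge of +1, so each complex ion is 1−.
Ligand charges: 1×nitrato (-1 each), 1×acetylacetonato (-1 each), 1×hydroxo (-1 each); total -3. So Cu + (-3) = 1−, giving Cu = +2.
The complex ion is anionic, so copper takes the -ate form cuprate(II).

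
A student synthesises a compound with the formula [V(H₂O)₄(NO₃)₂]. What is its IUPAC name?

tetraaquadinitratovanadium(II)

There is no counter-ion, so the complex is neutral overall.
Ligand charges: 2×nitrato (-1 each), 4×aqua (neutral); total -2. So V + (-2) = 0, giving V = +2.
Ligands are named alphabetically: aqua before nitrato.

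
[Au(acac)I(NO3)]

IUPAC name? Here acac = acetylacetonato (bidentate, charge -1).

There is no counter-ion, so the complex is neutral overall.
Ligand charges: 1×acetylacetonato (-1 each), 1×iodo (-1 each), 1×nitrato (-1 each); total -3. So Au + (-3) = 0, giving Au = +3.
Ligands are named alphabetically: acetylacetonato before iodo before nitrato.

(acetylacetonato)iodonitratogold(III)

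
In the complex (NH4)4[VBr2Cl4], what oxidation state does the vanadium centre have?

4 ammonium outside the brackets (+1 each) → the complex ion is 4−.
Ligand charges: 2×Br = -2; 4×Cl = -4; sum -6.
V + (-6) = 4− ⇒ V is +2.

+2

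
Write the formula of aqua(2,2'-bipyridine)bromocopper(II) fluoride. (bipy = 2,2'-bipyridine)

Ligands: 1 bromo (Br, -1), 1 2,2'-bipyridine (bipy, neutral), 1 aqua (H2O, neutral). Ligand charge sum = -1.
Charge balance with fluoride (-1) requires 1 complex ion per 1 fluoride.

[Cu(bipy)Br(H2O)]F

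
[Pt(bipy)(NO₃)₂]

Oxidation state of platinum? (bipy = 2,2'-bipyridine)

+2

No counter-ion: the bracketed complex is neutral.
Ligand charges: 1×bipy neutral; 2×NO3 = -2; sum -2.
Pt + (-2) = 0 ⇒ Pt is +2.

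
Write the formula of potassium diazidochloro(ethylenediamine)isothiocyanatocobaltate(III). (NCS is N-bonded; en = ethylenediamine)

K[CoCl(en)(N3)2(NCS)]

Ligands: 2 azido (N3, -1), 1 isothiocyanato (NCS, -1), 1 ethylenediamine (en, neutral), 1 chloro (Cl, -1). Ligand charge sum = -4.
Charge balance with potassium (+1) requires 1 complex ion per 1 potassium.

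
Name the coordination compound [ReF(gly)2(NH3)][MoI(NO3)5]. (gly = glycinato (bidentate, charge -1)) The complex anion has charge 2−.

The complex anion is given as 2−; its ligand charges sum to -6, so Mo = +4.
A 1:1 salt means the cation carries the equal and opposite charge, 2+.
Cation: ligand charges sum to -3; for the ion to be 2+, Re = +5.

amminefluorobis(glycinato)rhenium(V) iodopentanitratomolybdate(IV)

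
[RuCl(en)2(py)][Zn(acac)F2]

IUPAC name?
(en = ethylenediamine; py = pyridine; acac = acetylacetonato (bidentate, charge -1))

chlorobis(ethylenediamine)(pyridine)ruthenium(II) (acetylacetonato)difluorozincate(II)

Zinc is always +2 in its complexes; the anion's ligand charges sum to -3, so the complex anion is 1−.
A 1:1 salt means the cation carries the equal and opposite charge, 1+.
Cation: ligand charges sum to -1; for the ion to be 1+, Ru = +2.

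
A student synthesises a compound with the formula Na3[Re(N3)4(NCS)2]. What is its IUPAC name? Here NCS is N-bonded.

The 3 sodium counter-ions carry a total charge of +3, so each complex ion is 3−.
Ligand charges: 4×azido (-1 each), 2×isothiocyanato (-1 each); total -6. So Re + (-6) = 3−, giving Re = +3.
The complex ion is anionic, so rhenium takes the -ate form rhenate(III).

sodium tetraazidodiisothiocyanatorhenate(III)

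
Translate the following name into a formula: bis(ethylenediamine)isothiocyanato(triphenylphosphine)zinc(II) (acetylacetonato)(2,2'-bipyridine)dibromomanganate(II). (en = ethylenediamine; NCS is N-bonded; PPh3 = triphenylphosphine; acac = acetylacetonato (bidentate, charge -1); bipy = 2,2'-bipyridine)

Cation [Zn…]: ligand charges -1, Zn(II) ⇒ ion charge 1+.
Anion [Mn…]: ligand charges -3, Mn(II) ⇒ ion charge 1−.
One 1+ cation balances one 1− anion.

[Zn(en)2(NCS)(PPh3)][Mn(acac)(bipy)Br2]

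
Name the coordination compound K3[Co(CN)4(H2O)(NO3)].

potassium aquatetracyanonitratocobaltate(II)

The 3 potassium counter-ions carry a total charge of +3, so each complex ion is 3−.
Ligand charges: 1×nitrato (-1 each), 1×aqua (neutral), 4×cyano (-1 each); total -5. So Co + (-5) = 3−, giving Co = +2.
Ligands are named alphabetically: aqua before cyano before nitrato.
The complex ion is anionic, so cobalt takes the -ate form cobaltate(II).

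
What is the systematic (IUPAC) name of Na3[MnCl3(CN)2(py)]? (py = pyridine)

sodium trichlorodicyano(pyridine)manganate(II)

The 3 sodium counter-ions carry a total charge of +3, so each complex ion is 3−.
Ligand charges: 3×chloro (-1 each), 2×cyano (-1 each), 1×pyridine (neutral); total -5. So Mn + (-5) = 3−, giving Mn = +2.
Ligands are named alphabetically: chloro before cyano before pyridine.
The complex ion is anionic, so manganese takes the -ate form manganate(II).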